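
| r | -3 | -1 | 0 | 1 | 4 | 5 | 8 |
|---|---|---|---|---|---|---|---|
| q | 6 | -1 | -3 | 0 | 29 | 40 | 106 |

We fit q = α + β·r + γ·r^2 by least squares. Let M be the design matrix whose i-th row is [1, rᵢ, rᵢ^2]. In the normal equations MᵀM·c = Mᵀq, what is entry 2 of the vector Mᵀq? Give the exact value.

1147

Entry 2 ↔ basis r, so (Mᵀq)_{2} = Σᵢ (r)·qᵢ = (-3)·(6) + (-1)·(-1) + (0)·(-3) + (1)·(0) + (4)·(29) + (5)·(40) + (8)·(106) = 1147.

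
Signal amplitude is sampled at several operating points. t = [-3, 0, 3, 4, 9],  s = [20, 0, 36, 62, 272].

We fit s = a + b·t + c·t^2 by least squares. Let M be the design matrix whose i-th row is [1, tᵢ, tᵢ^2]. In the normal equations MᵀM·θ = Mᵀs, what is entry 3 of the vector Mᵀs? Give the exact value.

Entry 3 ↔ basis t^2, so (Mᵀs)_{3} = Σᵢ (t^2)·sᵢ = (9)·(20) + (0)·(0) + (9)·(36) + (16)·(62) + (81)·(272) = 23528.

23528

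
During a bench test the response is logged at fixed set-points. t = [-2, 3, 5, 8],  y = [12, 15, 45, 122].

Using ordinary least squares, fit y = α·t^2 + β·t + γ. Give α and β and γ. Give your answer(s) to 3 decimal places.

α = 2.085, β = -1.520, γ = 0.641

The normal system MᵀM·[α, β, γ]ᵀ = Mᵀy is [[4818, 656, 102]; [656, 102, 14]; [102, 14, 4]]·[α, β, γ]ᵀ = [9116, 1222, 194]ᵀ.
Solving the 3×3 system (Gaussian elimination) gives α = 586/281, β = -427/281, γ = 180/281.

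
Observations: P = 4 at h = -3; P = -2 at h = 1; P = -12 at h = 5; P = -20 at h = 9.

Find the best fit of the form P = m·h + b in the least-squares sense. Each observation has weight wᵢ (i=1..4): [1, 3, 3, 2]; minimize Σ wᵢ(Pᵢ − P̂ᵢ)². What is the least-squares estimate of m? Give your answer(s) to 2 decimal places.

m = -2.13

Sums needed: Σwᵢ·h·h = 249, Σwᵢ·h = 33, Σwᵢ·1 = 9.
For MᵀWP: Σwᵢ·h·P = -558, Σwᵢ·P = -78.
MᵀWM·[m, b]ᵀ = MᵀWP becomes [[249, 33]; [33, 9]]·[m, b]ᵀ = [-558, -78]ᵀ.
Δ = 249·9 − 33² = 1152.
m = ((-558)·9 − 33·(-78))/1152 = -17/8; b = (249·(-78) − 33·(-558))/1152 = -7/8.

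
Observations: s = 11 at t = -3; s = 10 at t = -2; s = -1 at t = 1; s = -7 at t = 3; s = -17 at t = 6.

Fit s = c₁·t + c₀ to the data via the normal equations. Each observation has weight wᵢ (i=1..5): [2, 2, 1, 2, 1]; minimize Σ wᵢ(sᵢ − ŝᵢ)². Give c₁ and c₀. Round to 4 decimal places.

c₁ = -3.1894, c₀ = 2.4460

Setting ∂/∂c₁ … = 0 gives: 81·c₁ + 3·c₀ = -251;  3·c₁ + 8·c₀ = 10.
(Σwᵢ·t·t = 81, Σwᵢ·t = 3, Σwᵢ·1 = 8, Σwᵢ·t·s = -251, Σwᵢ·s = 10.)
Eliminating c₀: 8·(row 1) − 3·(row 2) gives 639·c₁ = 8·(-251) − 3·10 = -2038, so c₁ = -2038/639.
Then c₀ = (10 − 3·(-2038/639))/8 = 521/213.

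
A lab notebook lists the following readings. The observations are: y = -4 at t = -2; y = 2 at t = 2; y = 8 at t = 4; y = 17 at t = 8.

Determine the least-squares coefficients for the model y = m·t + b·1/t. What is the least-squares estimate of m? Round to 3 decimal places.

With design matrix M, MᵀM = [[88, 4]; [4, 37/64]] and Mᵀy = [180, 57/8]ᵀ.
Δ = 88·(37/64) − 4² = 279/8.
m = (180·(37/64) − 4·(57/8))/(279/8) = 13/6; b = (88·(57/8) − 4·180)/(279/8) = -8/3.

m = 2.167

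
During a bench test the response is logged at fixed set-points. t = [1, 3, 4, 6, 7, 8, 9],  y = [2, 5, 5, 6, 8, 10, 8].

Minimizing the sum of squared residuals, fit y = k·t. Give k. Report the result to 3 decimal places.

k = 1.098

Setting ∂/∂k … = 0 gives: 256·k = 281.
k = 281/256 = 1.09766.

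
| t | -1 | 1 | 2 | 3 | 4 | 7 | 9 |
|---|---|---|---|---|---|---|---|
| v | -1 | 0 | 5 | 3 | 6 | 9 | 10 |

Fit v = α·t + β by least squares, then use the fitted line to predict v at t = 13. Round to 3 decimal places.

Compute the Gram sums: Σt·t = 161, Σt = 25, Σ1 = 7.
Right-hand side: Σt·v = 197, Σv = 32.
MᵀM·[α, β]ᵀ = Mᵀv becomes [[161, 25]; [25, 7]]·[α, β]ᵀ = [197, 32]ᵀ.
Determinant 161·7 − 25² = 502.
α = (197·7 − 25·32)/502 = 579/502; β = (161·32 − 25·197)/502 = 227/502.
At t = 13: v̂ = (579/502)·(13) + (227/502)·(1) = 3877/251.

v̂ = 15.446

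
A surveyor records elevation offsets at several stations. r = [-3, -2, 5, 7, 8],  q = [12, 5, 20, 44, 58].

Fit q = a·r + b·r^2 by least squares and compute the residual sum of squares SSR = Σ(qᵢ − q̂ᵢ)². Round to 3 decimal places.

SSR = 1.857

Setting ∂/∂a … = 0 gives: 151·a + 945·b = 826;  945·a + 7219·b = 6496.
Eliminating b: 7219·(row 1) − 945·(row 2) gives 197044·a = 7219·826 − 945·6496 = -175826, so a = -87913/98522.
Then b = (6496 − 945·(-87913/98522))/7219 = 100163/98522.
Residuals: 8529/49261, -41934/49261, -47035/49261, 21186/49261, 3574/49261; SSR = 91454/49261.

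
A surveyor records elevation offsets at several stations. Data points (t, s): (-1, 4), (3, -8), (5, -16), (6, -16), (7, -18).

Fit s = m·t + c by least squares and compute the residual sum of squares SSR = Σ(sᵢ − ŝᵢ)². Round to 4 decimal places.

SSR = 7.9000

The normal system AᵀA·[m, c]ᵀ = Aᵀs is [[120, 20]; [20, 5]]·[m, c]ᵀ = [-330, -54]ᵀ.
Determinant 120·5 − 20² = 200.
m = ((-330)·5 − 20·(-54))/200 = -57/20; c = (120·(-54) − 20·(-330))/200 = 3/5.
Residuals: 11/20, -1/20, -47/20, 1/2, 27/20; SSR = 79/10.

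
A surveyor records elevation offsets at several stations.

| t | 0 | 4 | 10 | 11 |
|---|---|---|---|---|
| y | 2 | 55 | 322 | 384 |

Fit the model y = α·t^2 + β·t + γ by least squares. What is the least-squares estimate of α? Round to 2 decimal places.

α = 3.06

Entries of XᵀX: Σt^2·t^2 = 24897, Σt^2·t = 2395, Σt^2 = 237, Σt·t = 237, Σt = 25, Σ1 = 4.
And Σt^2·y = 79544, Σt·y = 7664, Σy = 763.
XᵀX·[α, β, γ]ᵀ = Xᵀy becomes [[24897, 2395, 237]; [2395, 237, 25]; [237, 25, 4]]·[α, β, γ]ᵀ = [79544, 7664, 763]ᵀ.
Row-reducing yields α = 14955/4892, β = 104933/83164, γ = 72139/41582.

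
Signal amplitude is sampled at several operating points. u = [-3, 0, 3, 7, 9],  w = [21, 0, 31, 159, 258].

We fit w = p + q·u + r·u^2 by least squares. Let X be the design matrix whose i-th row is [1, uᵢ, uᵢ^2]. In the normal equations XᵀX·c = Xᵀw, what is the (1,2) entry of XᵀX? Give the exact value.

Row 1 ↔ basis 1, column 2 ↔ basis u, so (XᵀX)_{1,2} = Σᵢ u = (1)·(-3) + (1)·(0) + (1)·(3) + (1)·(7) + (1)·(9) = 16.

16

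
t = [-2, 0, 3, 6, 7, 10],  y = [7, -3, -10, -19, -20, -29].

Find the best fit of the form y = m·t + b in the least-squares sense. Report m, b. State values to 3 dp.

m = -2.863, b = -0.882

Setting ∂/∂m … = 0 gives: 198·m + 24·b = -588;  24·m + 6·b = -74.
(Σt·t = 198, Σt = 24, Σ1 = 6, Σt·y = -588, Σy = -74.)
Eliminating b: 6·(row 1) − 24·(row 2) gives 612·m = 6·(-588) − 24·(-74) = -1752, so m = -146/51.
Then b = ((-74) − 24·(-146/51))/6 = -15/17.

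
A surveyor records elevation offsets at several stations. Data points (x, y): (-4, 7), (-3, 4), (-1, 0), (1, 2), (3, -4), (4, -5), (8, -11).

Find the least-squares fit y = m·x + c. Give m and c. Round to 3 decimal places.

m = -1.404, c = 0.604

With design matrix M, MᵀM = [[116, 8]; [8, 7]] and Mᵀy = [-158, -7]ᵀ.
Determinant 116·7 − 8² = 748.
m = ((-158)·7 − 8·(-7))/748 = -525/374; c = (116·(-7) − 8·(-158))/748 = 113/187.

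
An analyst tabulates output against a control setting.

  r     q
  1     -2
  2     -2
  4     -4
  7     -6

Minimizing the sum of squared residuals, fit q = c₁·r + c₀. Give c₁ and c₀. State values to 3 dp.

c₁ = -0.714, c₀ = -1.000

Sums needed: Σr·r = 70, Σr = 14, Σ1 = 4.
For Mᵀq: Σr·q = -64, Σq = -14.
MᵀM·[c₁, c₀]ᵀ = Mᵀq becomes [[70, 14]; [14, 4]]·[c₁, c₀]ᵀ = [-64, -14]ᵀ.
Eliminating c₀: 4·(row 1) − 14·(row 2) gives 84·c₁ = 4·(-64) − 14·(-14) = -60, so c₁ = -5/7.
Then c₀ = ((-14) − 14·(-5/7))/4 = -1.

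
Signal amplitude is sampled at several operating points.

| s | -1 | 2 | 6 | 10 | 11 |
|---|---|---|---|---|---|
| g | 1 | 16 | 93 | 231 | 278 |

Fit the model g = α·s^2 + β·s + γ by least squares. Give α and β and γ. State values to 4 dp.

XᵀX·[α, β, γ]ᵀ = Xᵀg reads: 25954·α + 2554·β + 262·γ = 60151;  2554·α + 262·β + 28·γ = 5957;  262·α + 28·β + 5·γ = 619.
(Σs^2·s^2 = 25954, Σs^2·s = 2554, Σs^2 = 262, Σs·s = 262, Σs = 28, Σ1 = 5, Σs^2·g = 60151, Σs·g = 5957, Σg = 619.)
Inverting the 3×3 Gram matrix, [α, β, γ]ᵀ = [261095/131196, 31441/10092, 45297/21866]ᵀ.

α = 1.9901, β = 3.1154, γ = 2.0716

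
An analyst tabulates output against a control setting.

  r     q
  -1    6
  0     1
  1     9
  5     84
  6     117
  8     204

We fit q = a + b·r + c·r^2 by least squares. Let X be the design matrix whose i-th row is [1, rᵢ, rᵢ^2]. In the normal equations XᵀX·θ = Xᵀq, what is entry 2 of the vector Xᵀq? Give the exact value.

2757

Entry 2 ↔ basis r, so (Xᵀq)_{2} = Σᵢ (r)·qᵢ = (-1)·(6) + (0)·(1) + (1)·(9) + (5)·(84) + (6)·(117) + (8)·(204) = 2757.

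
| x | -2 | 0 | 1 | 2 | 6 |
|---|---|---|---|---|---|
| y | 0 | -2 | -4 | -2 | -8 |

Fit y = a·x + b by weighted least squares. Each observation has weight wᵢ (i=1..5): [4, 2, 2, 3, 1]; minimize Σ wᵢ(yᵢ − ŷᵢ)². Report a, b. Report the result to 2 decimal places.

With design matrix M, MᵀWM = [[66, 6]; [6, 12]] and MᵀWy = [-68, -26]ᵀ.
det = 66·12 − 6² = 756.
a = ((-68)·12 − 6·(-26))/756 = -55/63; b = (66·(-26) − 6·(-68))/756 = -109/63.

a = -0.87, b = -1.73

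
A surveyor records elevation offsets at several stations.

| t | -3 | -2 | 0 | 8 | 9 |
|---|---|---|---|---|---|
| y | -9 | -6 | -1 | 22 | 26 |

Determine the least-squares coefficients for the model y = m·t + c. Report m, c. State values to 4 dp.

m = 2.8808, c = -0.5139

With design matrix A, AᵀA = [[158, 12]; [12, 5]] and Aᵀy = [449, 32]ᵀ.
Δ = 158·5 − 12² = 646.
m = (449·5 − 12·32)/646 = 1861/646; c = (158·32 − 12·449)/646 = -166/323.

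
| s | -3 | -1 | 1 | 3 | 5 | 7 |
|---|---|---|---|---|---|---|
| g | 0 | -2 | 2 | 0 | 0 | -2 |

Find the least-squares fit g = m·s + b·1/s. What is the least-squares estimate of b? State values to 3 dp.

Compute the Gram sums: Σs·s = 94, Σs·1/s = 6, Σ1/s·1/s = 25166/11025.
And Σs·g = -10, Σ1/s·g = 26/7.
MᵀM·[m, b]ᵀ = Mᵀg becomes [[94, 6]; [6, 25166/11025]]·[m, b]ᵀ = [-10, 26/7]ᵀ.
Eliminating b: (25166/11025)·(row 1) − 6·(row 2) gives (1968704/11025)·m = (25166/11025)·(-10) − 6·(26/7) = -99472/2205, so m = -31085/123044.
Then b = ((26/7) − 6·(-31085/123044))/(25166/11025) = 281925/123044.

b = 2.291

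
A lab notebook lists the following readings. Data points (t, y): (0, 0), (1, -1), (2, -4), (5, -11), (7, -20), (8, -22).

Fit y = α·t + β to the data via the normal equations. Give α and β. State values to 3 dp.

α = -2.875, β = 1.356

Sums needed: Σt·t = 143, Σt = 23, Σ1 = 6.
And Σt·y = -380, Σy = -58.
AᵀA·[α, β]ᵀ = Aᵀy becomes [[143, 23]; [23, 6]]·[α, β]ᵀ = [-380, -58]ᵀ.
Δ = 143·6 − 23² = 329.
α = ((-380)·6 − 23·(-58))/329 = -946/329; β = (143·(-58) − 23·(-380))/329 = 446/329.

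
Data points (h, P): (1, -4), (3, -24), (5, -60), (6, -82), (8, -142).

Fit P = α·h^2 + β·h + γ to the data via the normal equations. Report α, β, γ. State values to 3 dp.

With design matrix M, MᵀM = [[6099, 881, 135]; [881, 135, 23]; [135, 23, 5]] and MᵀP = [-13760, -2004, -312]ᵀ.
Row-reducing yields α = -9904/5071, β = -10594/5071, γ = -290/5071.

α = -1.953, β = -2.089, γ = -0.057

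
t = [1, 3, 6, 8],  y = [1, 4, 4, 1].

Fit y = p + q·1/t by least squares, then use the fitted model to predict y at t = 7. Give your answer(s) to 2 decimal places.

XᵀX·[p, q]ᵀ = Xᵀy reads: 4·p + (13/8)·q = 10;  (13/8)·p + (665/576)·q = 25/8.
(Σ1 = 4, Σ1/t = 13/8, Σ1/t·1/t = 665/576, Σy = 10, Σ1/t·y = 25/8.)
Eliminating q: (665/576)·(row 1) − (13/8)·(row 2) gives (1139/576)·p = (665/576)·10 − (13/8)·(25/8) = 3725/576, so p = 3725/1139.
Then q = ((25/8) − (13/8)·(3725/1139))/(665/576) = -2160/1139.
At t = 7: ŷ = (3725/1139)·(1) + (-2160/1139)·(1/7) = 23915/7973.

ŷ = 3.00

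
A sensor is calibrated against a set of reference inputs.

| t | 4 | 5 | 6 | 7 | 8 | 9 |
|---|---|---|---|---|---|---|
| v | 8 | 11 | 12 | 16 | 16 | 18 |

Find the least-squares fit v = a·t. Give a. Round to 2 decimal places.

Entries of XᵀX: Σt·t = 271.
And Σt·v = 561.
So XᵀX·[a]ᵀ = Xᵀv: [[271]]·[a]ᵀ = [561]ᵀ.
Hence a = 561 / 271 ≈ 2.07011.

a = 2.07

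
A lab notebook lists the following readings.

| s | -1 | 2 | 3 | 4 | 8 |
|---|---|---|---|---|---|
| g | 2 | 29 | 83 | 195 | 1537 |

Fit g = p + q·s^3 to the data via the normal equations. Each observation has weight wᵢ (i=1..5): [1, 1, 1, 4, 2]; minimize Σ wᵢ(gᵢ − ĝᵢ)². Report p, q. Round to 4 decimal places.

p = 3.6886, q = 2.9945

Normal-equation sums: Σwᵢ·1 = 9, Σwᵢ·s^3 = 1314, Σwᵢ·s^3·s^3 = 541466.
And Σwᵢ·g = 3968, Σwᵢ·s^3·g = 1626279.
So XᵀWX·[p, q]ᵀ = XᵀWg: [[9, 1314]; [1314, 541466]]·[p, q]ᵀ = [3968, 1626279]ᵀ.
Δ = 9·541466 − 1314² = 3146598.
p = (3968·541466 − 1314·1626279)/3146598 = 5803241/1573299; q = (9·1626279 − 1314·3968)/3146598 = 1046951/349622.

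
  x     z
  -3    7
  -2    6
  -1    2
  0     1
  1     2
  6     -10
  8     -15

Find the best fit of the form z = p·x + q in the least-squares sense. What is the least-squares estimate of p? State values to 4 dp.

Entries of AᵀA: Σx·x = 115, Σx = 9, Σ1 = 7.
For Aᵀz: Σx·z = -213, Σz = -7.
AᵀA·[p, q]ᵀ = Aᵀz becomes [[115, 9]; [9, 7]]·[p, q]ᵀ = [-213, -7]ᵀ.
Eliminating q: 7·(row 1) − 9·(row 2) gives 724·p = 7·(-213) − 9·(-7) = -1428, so p = -357/181.
Then q = ((-7) − 9·(-357/181))/7 = 278/181.

p = -1.9724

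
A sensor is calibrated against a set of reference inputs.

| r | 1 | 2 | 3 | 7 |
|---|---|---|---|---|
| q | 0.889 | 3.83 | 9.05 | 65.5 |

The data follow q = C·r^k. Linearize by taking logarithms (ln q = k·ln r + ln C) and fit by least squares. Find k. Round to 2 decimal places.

Taking logs, ln q = k·ln r + ln C, so regress ln q on ln r.
Sums: Σln r = 3.7377, Σ(ln r)² = 5.4740, Σln q = 7.6100, Σln r·ln q = 11.4887.
Normal system: [[5.4740, 3.7377]; [3.7377, 4]]·[k, ln C]ᵀ = [11.4887, 7.6100]ᵀ.
Slope k = (n·Σln r·ln q − Σln r·Σln q)/(n·Σ(ln r)² − (Σln r)²) = (4·11.4887 − 3.7377·7.6100)/7.9257 = 2.20939; ln C = (Σln q − k·Σln r)/n = -0.16199.

k = 2.21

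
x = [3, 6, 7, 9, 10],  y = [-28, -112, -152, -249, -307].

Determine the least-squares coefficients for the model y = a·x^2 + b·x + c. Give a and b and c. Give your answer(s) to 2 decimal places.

Sums needed: Σx^2·x^2 = 20339, Σx^2·x = 2315, Σx^2 = 275, Σx·x = 275, Σx = 35, Σ1 = 5.
Moment sums: Σx^2·y = -62601, Σx·y = -7131, Σy = -848.
Normal equations: [[20339, 2315, 275]; [2315, 275, 35]; [275, 35, 5]]·[a, b, c]ᵀ = [-62601, -7131, -848]ᵀ.
Inverting the 3×3 Gram matrix, [a, b, c]ᵀ = [-71/24, -11/8, 41/15]ᵀ.

a = -2.96, b = -1.38, c = 2.73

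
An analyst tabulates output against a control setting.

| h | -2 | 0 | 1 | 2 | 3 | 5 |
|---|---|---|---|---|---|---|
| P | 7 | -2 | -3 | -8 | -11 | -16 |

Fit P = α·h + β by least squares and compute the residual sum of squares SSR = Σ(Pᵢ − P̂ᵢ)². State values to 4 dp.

SSR = 5.8305

Normal-equation sums: Σh·h = 43, Σh = 9, Σ1 = 6.
For XᵀP: Σh·P = -146, ΣP = -33.
Eliminating β: 6·(row 1) − 9·(row 2) gives 177·α = 6·(-146) − 9·(-33) = -579, so α = -193/59.
Then β = ((-33) − 9·(-193/59))/6 = -35/59.
Residuals: 62/59, -83/59, 51/59, -51/59, -35/59, 56/59; SSR = 344/59.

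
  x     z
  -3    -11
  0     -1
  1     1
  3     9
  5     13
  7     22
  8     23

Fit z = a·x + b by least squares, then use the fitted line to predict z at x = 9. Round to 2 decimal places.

ẑ = 26.89

Forming MᵀM = [[157, 21]; [21, 7]] and Mᵀz = [464, 56]ᵀ gives MᵀM·[a, b]ᵀ = Mᵀz.
Eliminating b: 7·(row 1) − 21·(row 2) gives 658·a = 7·464 − 21·56 = 2072, so a = 148/47.
Then b = (56 − 21·(148/47))/7 = -68/47.
At x = 9: ẑ = (148/47)·(9) + (-68/47)·(1) = 1264/47.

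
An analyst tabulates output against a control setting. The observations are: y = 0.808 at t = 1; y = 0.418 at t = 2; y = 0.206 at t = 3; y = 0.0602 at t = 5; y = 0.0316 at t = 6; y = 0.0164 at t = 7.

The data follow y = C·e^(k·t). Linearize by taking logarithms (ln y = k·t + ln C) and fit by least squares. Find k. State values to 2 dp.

k = -0.65

Linearized form: ln y = k·t + ln C. From the 6 transformed points,
Σt = 24.0000, Σ(t)² = 124.0000, Σln y = -13.0405, Σt·ln y = -70.2487.
Equations: 124.0000·k + 24.0000·ln C = -70.2487;  24.0000·k + 6·ln C = -13.0405.
Solving (det = 168.0000): k = -0.64595, ln C = 0.41040.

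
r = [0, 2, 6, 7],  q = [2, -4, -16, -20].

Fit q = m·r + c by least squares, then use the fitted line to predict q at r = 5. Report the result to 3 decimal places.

Sums needed: Σr·r = 89, Σr = 15, Σ1 = 4.
For Mᵀq: Σr·q = -244, Σq = -38.
Normal equations: [[89, 15]; [15, 4]]·[m, c]ᵀ = [-244, -38]ᵀ.
Eliminating c: 4·(row 1) − 15·(row 2) gives 131·m = 4·(-244) − 15·(-38) = -406, so m = -406/131.
Then c = ((-38) − 15·(-406/131))/4 = 278/131.
At r = 5: q̂ = (-406/131)·(5) + (278/131)·(1) = -1752/131.

q̂ = -13.374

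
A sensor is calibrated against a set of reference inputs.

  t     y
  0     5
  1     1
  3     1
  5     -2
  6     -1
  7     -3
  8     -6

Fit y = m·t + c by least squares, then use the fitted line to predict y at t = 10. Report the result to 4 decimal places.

Forming MᵀM = [[184, 30]; [30, 7]] and Mᵀy = [-81, -5]ᵀ gives MᵀM·[m, c]ᵀ = Mᵀy.
Eliminating c: 7·(row 1) − 30·(row 2) gives 388·m = 7·(-81) − 30·(-5) = -417, so m = -417/388.
Then c = ((-5) − 30·(-417/388))/7 = 755/194.
At t = 10: ŷ = (-417/388)·(10) + (755/194)·(1) = -665/97.

ŷ = -6.8557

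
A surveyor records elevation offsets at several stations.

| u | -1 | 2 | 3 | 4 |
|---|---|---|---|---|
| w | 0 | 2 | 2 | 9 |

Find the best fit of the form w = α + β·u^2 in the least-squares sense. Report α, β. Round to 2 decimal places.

MᵀM·[α, β]ᵀ = Mᵀw reads: 4·α + 30·β = 13;  30·α + 354·β = 170.
Eliminating β: 354·(row 1) − 30·(row 2) gives 516·α = 354·13 − 30·170 = -498, so α = -83/86.
Then β = (170 − 30·(-83/86))/354 = 145/258.

α = -0.97, β = 0.56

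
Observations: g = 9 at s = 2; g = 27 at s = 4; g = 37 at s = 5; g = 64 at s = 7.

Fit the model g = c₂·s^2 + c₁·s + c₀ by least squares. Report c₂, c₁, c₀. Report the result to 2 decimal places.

c₂ = 0.75, c₁ = 4.21, c₀ = -2.33

Entries of XᵀX: Σs^2·s^2 = 3298, Σs^2·s = 540, Σs^2 = 94, Σs·s = 94, Σs = 18, Σ1 = 4.
Right-hand side: Σs^2·g = 4529, Σs·g = 759, Σg = 137.
Normal equations: [[3298, 540, 94]; [540, 94, 18]; [94, 18, 4]]·[c₂, c₁, c₀]ᵀ = [4529, 759, 137]ᵀ.
Solving the 3×3 system (Gaussian elimination) gives c₂ = 3/4, c₁ = 219/52, c₀ = -121/52.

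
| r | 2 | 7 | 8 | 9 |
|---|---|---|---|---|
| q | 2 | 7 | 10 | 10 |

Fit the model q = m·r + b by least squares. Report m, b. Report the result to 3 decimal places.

m = 1.190, b = -0.483

The normal equations are: 198·m + 26·b = 223;  26·m + 4·b = 29.
Eliminating b: 4·(row 1) − 26·(row 2) gives 116·m = 4·223 − 26·29 = 138, so m = 69/58.
Then b = (29 − 26·(69/58))/4 = -14/29.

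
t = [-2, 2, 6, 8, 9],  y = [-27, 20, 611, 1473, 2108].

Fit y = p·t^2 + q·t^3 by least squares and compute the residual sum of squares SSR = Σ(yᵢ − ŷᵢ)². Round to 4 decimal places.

The normal equations are: 11985·p + 99593·q = 286988;  99593·p + 840369·q = 2423260.
Determinant 11985·840369 − 99593² = 153056816.
p = (286988·840369 − 99593·2423260)/153056816 = -931333/869641; q = (11985·2423260 − 99593·286988)/153056816 = 55703/18503.
Residuals: 1189353/869641, 173824/869641, -618217/869641, 149513/869641, 89312/869641; SSR = 2135707/869641.

SSR = 2.4558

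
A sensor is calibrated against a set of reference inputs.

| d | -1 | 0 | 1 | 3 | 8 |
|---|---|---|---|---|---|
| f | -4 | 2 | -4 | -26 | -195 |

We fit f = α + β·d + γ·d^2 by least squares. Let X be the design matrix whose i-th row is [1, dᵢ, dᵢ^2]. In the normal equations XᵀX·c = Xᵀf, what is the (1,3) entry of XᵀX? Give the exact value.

Row 1 ↔ basis 1, column 3 ↔ basis d^2, so (XᵀX)_{1,3} = Σᵢ d^2 = (1)·(1) + (1)·(0) + (1)·(1) + (1)·(9) + (1)·(64) = 75.

75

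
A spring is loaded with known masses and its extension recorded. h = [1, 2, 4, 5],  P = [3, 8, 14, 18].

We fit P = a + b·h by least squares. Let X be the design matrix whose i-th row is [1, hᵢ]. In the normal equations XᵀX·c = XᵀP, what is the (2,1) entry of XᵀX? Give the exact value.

12

Row 2 ↔ basis h, column 1 ↔ basis 1, so (XᵀX)_{2,1} = Σᵢ h = (1)·(1) + (2)·(1) + (4)·(1) + (5)·(1) = 12.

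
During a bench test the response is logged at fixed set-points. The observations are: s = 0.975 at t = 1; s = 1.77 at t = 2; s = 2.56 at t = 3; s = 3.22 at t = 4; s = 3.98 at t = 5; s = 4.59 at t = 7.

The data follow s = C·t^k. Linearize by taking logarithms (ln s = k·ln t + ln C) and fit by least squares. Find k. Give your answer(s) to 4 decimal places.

k = 0.8224

With ln sᵢ as the transformed response and ln tᵢ as the regressor:
AᵀA = [[9.9861, 6.7334]; [6.7334, 6]], rhs = [8.2380, 5.5602]ᵀ  (here Σln t = 6.7334, Σ(ln t)² = 9.9861, Σln s = 5.5602, Σln t·ln s = 8.2380).
Solving (det = 14.5777): k = 0.82241, ln C = 0.00376.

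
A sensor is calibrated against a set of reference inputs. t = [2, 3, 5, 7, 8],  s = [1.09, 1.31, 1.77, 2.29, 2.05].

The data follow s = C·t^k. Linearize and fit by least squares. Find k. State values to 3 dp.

k = 0.520

Taking logs, ln s = k·ln t + ln C, so regress ln s on ln t.
AᵀA = [[12.3883, 7.4265]; [7.4265, 5]], rhs = [4.3803, 2.4736]ᵀ  (here Σln t = 7.4265, Σ(ln t)² = 12.3883, Σln s = 2.4736, Σln t·ln s = 4.3803).
Solving (det = 6.7880): k = 0.52026, ln C = -0.27803.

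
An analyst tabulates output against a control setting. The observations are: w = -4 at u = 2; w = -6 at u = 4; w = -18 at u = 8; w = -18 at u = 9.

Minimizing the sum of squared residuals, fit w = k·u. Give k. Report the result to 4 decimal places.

The normal system XᵀX·[k]ᵀ = Xᵀw is [[165]]·[k]ᵀ = [-338]ᵀ.
Hence k = -338 / 165 ≈ -2.04848.

k = -2.0485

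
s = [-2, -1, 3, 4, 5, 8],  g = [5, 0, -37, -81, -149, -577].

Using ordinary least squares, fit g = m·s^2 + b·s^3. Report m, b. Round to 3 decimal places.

The normal equations are: 5075·m + 37127·b = -42262;  37127·m + 282659·b = -320272.
det = 5075·282659 − 37127² = 56080296.
m = ((-42262)·282659 − 37127·(-320272))/56080296 = -9166019/9346716; b = (5075·(-320272) − 37127·(-42262))/56080296 = -9386521/9346716.

m = -0.981, b = -1.004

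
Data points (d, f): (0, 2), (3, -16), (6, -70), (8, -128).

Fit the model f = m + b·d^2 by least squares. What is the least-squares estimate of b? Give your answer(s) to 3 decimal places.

Normal-equation sums: Σ1 = 4, Σd^2 = 109, Σd^2·d^2 = 5473.
Moment sums: Σf = -212, Σd^2·f = -10856.
XᵀX·[m, b]ᵀ = Xᵀf becomes [[4, 109]; [109, 5473]]·[m, b]ᵀ = [-212, -10856]ᵀ.
Determinant 4·5473 − 109² = 10011.
m = ((-212)·5473 − 109·(-10856))/10011 = 7676/3337; b = (4·(-10856) − 109·(-212))/10011 = -6772/3337.

b = -2.029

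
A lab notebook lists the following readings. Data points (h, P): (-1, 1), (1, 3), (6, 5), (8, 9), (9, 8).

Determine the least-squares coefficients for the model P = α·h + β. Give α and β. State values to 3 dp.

Entries of AᵀA: Σh·h = 183, Σh = 23, Σ1 = 5.
Moment sums: Σh·P = 176, ΣP = 26.
AᵀA·[α, β]ᵀ = AᵀP becomes [[183, 23]; [23, 5]]·[α, β]ᵀ = [176, 26]ᵀ.
Eliminating β: 5·(row 1) − 23·(row 2) gives 386·α = 5·176 − 23·26 = 282, so α = 141/193.
Then β = (26 − 23·(141/193))/5 = 355/193.

α = 0.731, β = 1.839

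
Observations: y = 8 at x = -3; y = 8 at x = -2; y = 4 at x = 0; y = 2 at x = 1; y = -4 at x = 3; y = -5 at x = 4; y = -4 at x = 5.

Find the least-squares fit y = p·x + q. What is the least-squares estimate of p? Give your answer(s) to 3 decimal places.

p = -1.828

Entries of MᵀM: Σx·x = 64, Σx = 8, Σ1 = 7.
Right-hand side: Σx·y = -90, Σy = 9.
Δ = 64·7 − 8² = 384.
p = ((-90)·7 − 8·9)/384 = -117/64; q = (64·9 − 8·(-90))/384 = 27/8.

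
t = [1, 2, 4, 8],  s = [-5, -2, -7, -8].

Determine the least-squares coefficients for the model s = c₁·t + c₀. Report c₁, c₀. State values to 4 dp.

Sums needed: Σt·t = 85, Σt = 15, Σ1 = 4.
Moment sums: Σt·s = -101, Σs = -22.
So MᵀM·[c₁, c₀]ᵀ = Mᵀs: [[85, 15]; [15, 4]]·[c₁, c₀]ᵀ = [-101, -22]ᵀ.
Δ = 85·4 − 15² = 115.
c₁ = ((-101)·4 − 15·(-22))/115 = -74/115; c₀ = (85·(-22) − 15·(-101))/115 = -71/23.

c₁ = -0.6435, c₀ = -3.0870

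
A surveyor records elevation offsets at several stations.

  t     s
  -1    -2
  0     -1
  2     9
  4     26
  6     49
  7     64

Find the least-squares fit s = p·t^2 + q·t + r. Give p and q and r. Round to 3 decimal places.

p = 0.898, q = 2.901, r = -0.399

Compute the Gram sums: Σt^2·t^2 = 3970, Σt^2·t = 630, Σt^2 = 106, Σt·t = 106, Σt = 18, Σ1 = 6.
And Σt^2·s = 5350, Σt·s = 866, Σs = 145.
AᵀA·[p, q, r]ᵀ = Aᵀs becomes [[3970, 630, 106]; [630, 106, 18]; [106, 18, 6]]·[p, q, r]ᵀ = [5350, 866, 145]ᵀ.
Solving the 3×3 system (Gaussian elimination) gives p = 607/676, q = 1961/676, r = -135/338.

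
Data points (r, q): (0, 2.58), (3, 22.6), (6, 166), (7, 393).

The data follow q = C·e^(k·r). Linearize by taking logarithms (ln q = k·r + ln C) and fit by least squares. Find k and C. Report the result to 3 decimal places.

Let Y = ln q. Fitting Y = k·r + ln C by least squares:
Sums: Σr = 16.0000, Σ(r)² = 94.0000, Σln q = 15.1515, Σr·ln q = 81.8424.
Normal system: [[94.0000, 16.0000]; [16.0000, 4]]·[k, ln C]ᵀ = [81.8424, 15.1515]ᵀ.
Slope k = (n·Σr·ln q − Σr·Σln q)/(n·Σ(r)² − (Σr)²) = (4·81.8424 − 16.0000·15.1515)/120.0000 = 0.70788; ln C = (Σln q − k·Σr)/n = 0.95638, so C = exp(0.95638) = 2.60225.

k = 0.708, C = 2.602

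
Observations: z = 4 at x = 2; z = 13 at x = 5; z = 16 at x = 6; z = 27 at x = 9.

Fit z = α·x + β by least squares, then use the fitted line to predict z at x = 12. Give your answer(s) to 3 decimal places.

From the data, Σx·x = 146, Σx = 22, Σ1 = 4.
Right-hand side: Σx·z = 412, Σz = 60.
MᵀM·[α, β]ᵀ = Mᵀz becomes [[146, 22]; [22, 4]]·[α, β]ᵀ = [412, 60]ᵀ.
Δ = 146·4 − 22² = 100.
α = (412·4 − 22·60)/100 = 82/25; β = (146·60 − 22·412)/100 = -76/25.
At x = 12: ẑ = (82/25)·(12) + (-76/25)·(1) = 908/25.

ẑ = 36.320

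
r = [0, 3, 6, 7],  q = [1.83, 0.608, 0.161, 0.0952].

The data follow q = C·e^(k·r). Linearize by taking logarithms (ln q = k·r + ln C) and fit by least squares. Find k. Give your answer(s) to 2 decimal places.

k = -0.42

Let Y = ln q. Fitting Y = k·r + ln C by least squares:
Over the data: Σr = 16.0000, Σ(r)² = 94.0000, Σln q = -4.0714, Σr·ln q = -28.9133.
Normal system: [[94.0000, 16.0000]; [16.0000, 4]]·[k, ln C]ᵀ = [-28.9133, -4.0714]ᵀ.
Slope k = (n·Σr·ln q − Σr·Σln q)/(n·Σ(r)² − (Σr)²) = (4·-28.9133 − 16.0000·-4.0714)/120.0000 = -0.42092; ln C = (Σln q − k·Σr)/n = 0.66585.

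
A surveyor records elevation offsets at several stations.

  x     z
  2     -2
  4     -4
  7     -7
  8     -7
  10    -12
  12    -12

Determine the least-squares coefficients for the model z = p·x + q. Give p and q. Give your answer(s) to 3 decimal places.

Sums needed: Σx·x = 377, Σx = 43, Σ1 = 6.
And Σx·z = -389, Σz = -44.
Normal equations: [[377, 43]; [43, 6]]·[p, q]ᵀ = [-389, -44]ᵀ.
Eliminating q: 6·(row 1) − 43·(row 2) gives 413·p = 6·(-389) − 43·(-44) = -442, so p = -442/413.
Then q = ((-44) − 43·(-442/413))/6 = 139/413.

p = -1.070, q = 0.337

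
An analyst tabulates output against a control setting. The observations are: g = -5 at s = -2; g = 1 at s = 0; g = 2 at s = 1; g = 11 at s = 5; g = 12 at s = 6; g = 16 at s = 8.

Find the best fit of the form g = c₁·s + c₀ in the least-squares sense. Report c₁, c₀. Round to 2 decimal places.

c₁ = 2.05, c₀ = 0.01

Forming AᵀA = [[130, 18]; [18, 6]] and Aᵀg = [267, 37]ᵀ gives AᵀA·[c₁, c₀]ᵀ = Aᵀg.
Eliminating c₀: 6·(row 1) − 18·(row 2) gives 456·c₁ = 6·267 − 18·37 = 936, so c₁ = 39/19.
Then c₀ = (37 − 18·(39/19))/6 = 1/114.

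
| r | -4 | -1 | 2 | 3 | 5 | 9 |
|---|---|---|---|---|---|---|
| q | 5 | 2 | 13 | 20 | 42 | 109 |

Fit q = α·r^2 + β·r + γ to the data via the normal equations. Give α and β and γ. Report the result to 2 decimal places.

α = 0.96, β = 3.12, γ = 2.77

Forming MᵀM = [[7540, 824, 136]; [824, 136, 14]; [136, 14, 6]] and Mᵀq = [10193, 1255, 191]ᵀ gives MᵀM·[α, β, γ]ᵀ = Mᵀq.
Solving the 3×3 system (Gaussian elimination) gives α = 19585/20388, β = 79568/25485, γ = 47137/16990.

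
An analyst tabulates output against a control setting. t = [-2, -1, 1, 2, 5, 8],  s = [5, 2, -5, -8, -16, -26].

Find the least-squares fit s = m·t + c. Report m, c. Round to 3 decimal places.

With design matrix M, MᵀM = [[99, 13]; [13, 6]] and Mᵀs = [-321, -48]ᵀ.
Δ = 99·6 − 13² = 425.
m = ((-321)·6 − 13·(-48))/425 = -1302/425; c = (99·(-48) − 13·(-321))/425 = -579/425.

m = -3.064, c = -1.362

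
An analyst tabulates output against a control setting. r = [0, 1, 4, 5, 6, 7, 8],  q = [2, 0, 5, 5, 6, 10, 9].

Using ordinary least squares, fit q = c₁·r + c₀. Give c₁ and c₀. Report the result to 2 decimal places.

With design matrix A, AᵀA = [[191, 31]; [31, 7]] and Aᵀq = [223, 37]ᵀ.
Eliminating c₀: 7·(row 1) − 31·(row 2) gives 376·c₁ = 7·223 − 31·37 = 414, so c₁ = 207/188.
Then c₀ = (37 − 31·(207/188))/7 = 77/188.

c₁ = 1.10, c₀ = 0.41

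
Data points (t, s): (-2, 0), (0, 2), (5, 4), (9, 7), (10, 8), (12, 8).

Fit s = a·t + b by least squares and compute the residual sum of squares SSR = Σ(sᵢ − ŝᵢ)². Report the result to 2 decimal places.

AᵀA·[a, b]ᵀ = Aᵀs reads: 354·a + 34·b = 259;  34·a + 6·b = 29.
Δ = 354·6 − 34² = 968.
a = (259·6 − 34·29)/968 = 71/121; b = (354·29 − 34·259)/968 = 365/242.
Residuals: -81/242, 119/242, -107/242, 51/242, 151/242, -133/242; SSR = 311/242.

SSR = 1.29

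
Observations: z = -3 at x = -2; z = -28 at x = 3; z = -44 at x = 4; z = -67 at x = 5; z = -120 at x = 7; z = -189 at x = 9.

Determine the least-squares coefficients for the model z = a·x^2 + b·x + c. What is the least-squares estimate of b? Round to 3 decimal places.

From the data, Σx^2·x^2 = 9940, Σx^2·x = 1280, Σx^2 = 184, Σx·x = 184, Σx = 26, Σ1 = 6.
Right-hand side: Σx^2·z = -23832, Σx·z = -3130, Σz = -451.
Solving the 3×3 system (Gaussian elimination) gives a = -3220/1623, b = -9923/3246, c = -583/541.

b = -3.057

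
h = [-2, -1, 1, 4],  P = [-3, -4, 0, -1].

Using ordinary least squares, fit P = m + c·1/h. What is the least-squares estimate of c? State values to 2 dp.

With design matrix A, AᵀA = [[4, -1/4]; [-1/4, 37/16]] and AᵀP = [-8, 21/4]ᵀ.
Determinant 4·(37/16) − (-1/4)² = 147/16.
m = ((-8)·(37/16) − (-1/4)·(21/4))/(147/16) = -275/147; c = (4·(21/4) − (-1/4)·(-8))/(147/16) = 304/147.

c = 2.07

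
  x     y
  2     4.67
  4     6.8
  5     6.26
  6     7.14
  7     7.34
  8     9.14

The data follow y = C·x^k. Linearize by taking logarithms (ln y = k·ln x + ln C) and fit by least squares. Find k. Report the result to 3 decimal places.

k = 0.413

Taking logs, ln y = k·ln x + ln C, so regress ln y on ln x.
Σln x = 9.5060, Σ(ln x)² = 16.3136, Σln y = 11.4640, Σln x·ln y = 18.6797.
Equations: 16.3136·k + 9.5060·ln C = 18.6797;  9.5060·k + 6·ln C = 11.4640.
Solving (det = 7.5177): k = 0.41260, ln C = 1.25697.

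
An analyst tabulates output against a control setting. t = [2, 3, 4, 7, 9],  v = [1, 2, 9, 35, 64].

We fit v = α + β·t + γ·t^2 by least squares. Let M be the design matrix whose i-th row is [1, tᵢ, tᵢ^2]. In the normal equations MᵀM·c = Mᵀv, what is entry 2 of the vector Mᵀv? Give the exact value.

Entry 2 ↔ basis t, so (Mᵀv)_{2} = Σᵢ (t)·vᵢ = (2)·(1) + (3)·(2) + (4)·(9) + (7)·(35) + (9)·(64) = 865.

865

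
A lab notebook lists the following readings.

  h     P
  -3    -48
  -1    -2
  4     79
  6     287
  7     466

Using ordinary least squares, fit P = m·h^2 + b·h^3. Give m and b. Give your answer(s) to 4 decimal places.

The normal system XᵀX·[m, b]ᵀ = XᵀP is [[4035, 25363]; [25363, 169131]]·[m, b]ᵀ = [33996, 228184]ᵀ.
det = 4035·169131 − 25363² = 39161816.
m = (33996·169131 − 25363·228184)/39161816 = -9413329/9790454; b = (4035·228184 − 25363·33996)/39161816 = 14620473/9790454.

m = -0.9615, b = 1.4933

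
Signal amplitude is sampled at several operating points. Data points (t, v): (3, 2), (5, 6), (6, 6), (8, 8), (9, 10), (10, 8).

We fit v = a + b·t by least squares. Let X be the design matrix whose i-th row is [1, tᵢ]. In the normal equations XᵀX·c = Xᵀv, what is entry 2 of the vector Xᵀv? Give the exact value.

306

Entry 2 ↔ basis t, so (Xᵀv)_{2} = Σᵢ (t)·vᵢ = (3)·(2) + (5)·(6) + (6)·(6) + (8)·(8) + (9)·(10) + (10)·(8) = 306.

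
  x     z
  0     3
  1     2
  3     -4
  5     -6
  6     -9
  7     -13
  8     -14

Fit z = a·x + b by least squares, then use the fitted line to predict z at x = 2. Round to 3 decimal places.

Compute the Gram sums: Σx·x = 184, Σx = 30, Σ1 = 7.
Right-hand side: Σx·z = -297, Σz = -41.
Eliminating b: 7·(row 1) − 30·(row 2) gives 388·a = 7·(-297) − 30·(-41) = -849, so a = -849/388.
Then b = ((-41) − 30·(-849/388))/7 = 683/194.
At x = 2: ẑ = (-849/388)·(2) + (683/194)·(1) = -83/97.

ẑ = -0.856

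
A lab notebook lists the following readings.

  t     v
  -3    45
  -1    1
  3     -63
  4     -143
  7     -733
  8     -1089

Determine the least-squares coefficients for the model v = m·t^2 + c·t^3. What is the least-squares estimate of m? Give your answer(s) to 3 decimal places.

m = -0.931

From the data, Σt^2·t^2 = 6916, Σt^2·t^3 = 50598, Σt^3·t^3 = 385348.
Right-hand side: Σt^2·v = -108062, Σt^3·v = -821056.
XᵀX·[m, c]ᵀ = Xᵀv becomes [[6916, 50598]; [50598, 385348]]·[m, c]ᵀ = [-108062, -821056]ᵀ.
Eliminating c: 385348·(row 1) − 50598·(row 2) gives 104909164·m = 385348·(-108062) − 50598·(-821056) = -97684088, so m = -24421022/26227291.
Then c = ((-821056) − 50598·(-24421022/26227291))/385348 = -52675555/26227291.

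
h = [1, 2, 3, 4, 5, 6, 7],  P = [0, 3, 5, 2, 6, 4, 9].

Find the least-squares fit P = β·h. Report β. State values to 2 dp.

β = 1.04

Compute the Gram sums: Σh·h = 140.
And Σh·P = 146.
Hence β = 146 / 140 ≈ 1.04286.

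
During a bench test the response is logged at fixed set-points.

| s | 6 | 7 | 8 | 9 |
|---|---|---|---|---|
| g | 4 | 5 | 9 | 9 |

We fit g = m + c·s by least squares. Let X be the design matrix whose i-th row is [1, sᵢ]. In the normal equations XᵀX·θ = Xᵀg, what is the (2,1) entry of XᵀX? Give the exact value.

Row 2 ↔ basis s, column 1 ↔ basis 1, so (XᵀX)_{2,1} = Σᵢ s = (6)·(1) + (7)·(1) + (8)·(1) + (9)·(1) = 30.

30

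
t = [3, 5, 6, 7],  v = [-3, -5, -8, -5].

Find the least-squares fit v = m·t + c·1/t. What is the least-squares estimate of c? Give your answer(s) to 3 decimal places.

c = -1.771

The normal equations are: 119·m + 4·c = -117;  4·m + (8789/44100)·c = -85/21.
Determinant 119·(8789/44100) − 4² = 48613/6300.
m = ((-117)·(8789/44100) − 4·(-85/21))/(48613/6300) = -314313/340291; c = (119·(-85/21) − 4·(-117))/(48613/6300) = -86100/48613.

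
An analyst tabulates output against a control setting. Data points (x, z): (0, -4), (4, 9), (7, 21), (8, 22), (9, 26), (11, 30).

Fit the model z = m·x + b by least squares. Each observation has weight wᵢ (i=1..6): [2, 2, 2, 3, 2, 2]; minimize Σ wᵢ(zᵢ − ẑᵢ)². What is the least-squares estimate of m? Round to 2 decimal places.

From the data, Σwᵢ·x·x = 726, Σwᵢ·x = 86, Σwᵢ·1 = 13.
For MᵀWz: Σwᵢ·x·z = 2022, Σwᵢ·z = 230.
So MᵀWM·[m, b]ᵀ = MᵀWz: [[726, 86]; [86, 13]]·[m, b]ᵀ = [2022, 230]ᵀ.
det = 726·13 − 86² = 2042.
m = (2022·13 − 86·230)/2042 = 3253/1021; b = (726·230 − 86·2022)/2042 = -3456/1021.

m = 3.19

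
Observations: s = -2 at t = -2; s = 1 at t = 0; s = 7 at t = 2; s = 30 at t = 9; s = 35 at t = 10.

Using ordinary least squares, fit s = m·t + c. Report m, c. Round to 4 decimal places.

m = 3.1524, c = 2.2209

Setting ∂/∂m … = 0 gives: 189·m + 19·c = 638;  19·m + 5·c = 71.
Δ = 189·5 − 19² = 584.
m = (638·5 − 19·71)/584 = 1841/584; c = (189·71 − 19·638)/584 = 1297/584.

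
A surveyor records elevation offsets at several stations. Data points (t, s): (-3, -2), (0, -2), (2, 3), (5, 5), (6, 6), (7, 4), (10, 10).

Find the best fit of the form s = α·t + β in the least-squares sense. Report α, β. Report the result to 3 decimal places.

α = 0.912, β = -0.090

The normal equations are: 223·α + 27·β = 201;  27·α + 7·β = 24.
det = 223·7 − 27² = 832.
α = (201·7 − 27·24)/832 = 759/832; β = (223·24 − 27·201)/832 = -75/832.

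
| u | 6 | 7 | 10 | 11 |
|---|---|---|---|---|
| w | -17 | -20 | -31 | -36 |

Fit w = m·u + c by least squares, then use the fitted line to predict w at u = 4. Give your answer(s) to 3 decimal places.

ŵ = -9.059

The normal system MᵀM·[m, c]ᵀ = Mᵀw is [[306, 34]; [34, 4]]·[m, c]ᵀ = [-948, -104]ᵀ.
Determinant 306·4 − 34² = 68.
m = ((-948)·4 − 34·(-104))/68 = -64/17; c = (306·(-104) − 34·(-948))/68 = 6.
At u = 4: ŵ = (-64/17)·(4) + (6)·(1) = -154/17.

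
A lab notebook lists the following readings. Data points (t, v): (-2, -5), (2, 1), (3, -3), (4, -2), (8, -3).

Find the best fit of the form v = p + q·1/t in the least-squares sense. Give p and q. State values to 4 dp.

p = -3.0796, q = 4.7972

XᵀX·[p, q]ᵀ = Xᵀv reads: 5·p + (17/24)·q = -12;  (17/24)·p + (397/576)·q = 9/8.
(Σ1 = 5, Σ1/t = 17/24, Σ1/t·1/t = 397/576, Σv = -12, Σ1/t·v = 9/8.)
Δ = 5·(397/576) − (17/24)² = 53/18.
p = ((-12)·(397/576) − (17/24)·(9/8))/(53/18) = -5223/1696; q = (5·(9/8) − (17/24)·(-12))/(53/18) = 1017/212.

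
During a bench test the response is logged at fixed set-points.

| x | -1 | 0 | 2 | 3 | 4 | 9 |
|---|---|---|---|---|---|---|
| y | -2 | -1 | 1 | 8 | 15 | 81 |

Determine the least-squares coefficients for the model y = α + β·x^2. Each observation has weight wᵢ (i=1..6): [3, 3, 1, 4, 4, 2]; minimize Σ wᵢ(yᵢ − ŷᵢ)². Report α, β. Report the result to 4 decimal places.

α = -1.7286, β = 1.0237

Entries of AᵀWA: Σwᵢ·1 = 17, Σwᵢ·x^2 = 269, Σwᵢ·x^2·x^2 = 14489.
Moment sums: Σwᵢ·y = 246, Σwᵢ·x^2·y = 14368.
Eliminating β: 14489·(row 1) − 269·(row 2) gives 173952·α = 14489·246 − 269·14368 = -300698, so α = -150349/86976.
Then β = (14368 − 269·(-150349/86976))/14489 = 89041/86976.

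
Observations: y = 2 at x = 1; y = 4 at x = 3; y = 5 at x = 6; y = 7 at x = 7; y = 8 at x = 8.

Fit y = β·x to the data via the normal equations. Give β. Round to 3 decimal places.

AᵀA·[β]ᵀ = Aᵀy reads: 159·β = 157.
β = 157/159 = 0.987421.

β = 0.987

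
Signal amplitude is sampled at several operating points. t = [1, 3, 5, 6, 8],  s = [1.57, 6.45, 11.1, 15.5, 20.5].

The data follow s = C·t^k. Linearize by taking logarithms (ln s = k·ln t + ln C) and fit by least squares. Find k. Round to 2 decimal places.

Let Y = ln s. Fitting Y = k·ln t + ln C by least squares:
XᵀX = [[11.3317, 6.5793]; [6.5793, 5]], rhs = [17.1135, 10.4834]ᵀ  (here Σln t = 6.5793, Σ(ln t)² = 11.3317, Σln s = 10.4834, Σln t·ln s = 17.1135).
Δ = 11.3317·5 − (6.5793)² = 13.3720; k = (17.1135·5 − 6.5793·10.4834)/13.3720 = 1.24099, ln C = (11.3317·10.4834 − 6.5793·17.1135)/13.3720 = 0.46372.

k = 1.24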